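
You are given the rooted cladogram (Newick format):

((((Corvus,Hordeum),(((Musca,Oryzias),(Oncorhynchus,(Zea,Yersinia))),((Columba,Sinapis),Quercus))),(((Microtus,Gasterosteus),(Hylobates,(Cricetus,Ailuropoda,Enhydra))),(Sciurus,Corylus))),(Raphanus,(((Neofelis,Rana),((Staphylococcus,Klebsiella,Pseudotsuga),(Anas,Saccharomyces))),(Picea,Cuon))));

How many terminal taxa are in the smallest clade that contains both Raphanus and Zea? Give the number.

28

The MRCA of Raphanus and Zea is the root, so the clade is the entire tree.
That clade contains 28 terminal taxa: Ailuropoda, Anas, Columba, Corvus, Corylus, Cricetus, Cuon, Enhydra, Gasterosteus, Hordeum, Hylobates, Klebsiella, Microtus, Musca, Neofelis, Oncorhynchus, Oryzias, Picea, Pseudotsuga, Quercus, Rana, Raphanus, Saccharomyces, Sciurus, Sinapis, Staphylococcus, Yersinia, Zea.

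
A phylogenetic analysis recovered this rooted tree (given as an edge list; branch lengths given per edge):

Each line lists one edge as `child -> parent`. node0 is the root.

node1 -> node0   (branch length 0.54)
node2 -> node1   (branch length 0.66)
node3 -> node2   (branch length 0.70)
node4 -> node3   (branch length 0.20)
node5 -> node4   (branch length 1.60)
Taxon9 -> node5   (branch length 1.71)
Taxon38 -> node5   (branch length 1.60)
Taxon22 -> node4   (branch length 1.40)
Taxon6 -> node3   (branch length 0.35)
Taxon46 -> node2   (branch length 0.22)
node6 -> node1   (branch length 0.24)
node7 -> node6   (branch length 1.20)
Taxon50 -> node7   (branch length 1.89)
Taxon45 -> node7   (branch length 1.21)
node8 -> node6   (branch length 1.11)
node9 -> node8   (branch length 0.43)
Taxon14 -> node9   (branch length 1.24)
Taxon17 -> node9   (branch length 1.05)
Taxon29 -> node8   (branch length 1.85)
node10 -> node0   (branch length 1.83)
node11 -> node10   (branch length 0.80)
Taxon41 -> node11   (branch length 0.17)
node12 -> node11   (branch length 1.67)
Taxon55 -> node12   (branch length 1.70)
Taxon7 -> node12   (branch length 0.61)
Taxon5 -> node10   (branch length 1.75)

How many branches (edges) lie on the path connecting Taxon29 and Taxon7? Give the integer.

The MRCA of Taxon29 and Taxon7 is the root of the tree.
From Taxon29 up to that node: 4 branches. From Taxon7 up to the same node: 4 branches. Total: 4 + 4 = 8.

8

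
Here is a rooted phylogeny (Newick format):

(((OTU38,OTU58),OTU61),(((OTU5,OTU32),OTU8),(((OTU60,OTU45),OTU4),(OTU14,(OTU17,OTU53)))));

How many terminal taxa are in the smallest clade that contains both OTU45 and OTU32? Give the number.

The MRCA of OTU45 and OTU32 is the node subtending (((OTU5,OTU32),OTU8),(((OTU60,OTU45),OTU4),(OTU14,(OTU17,OTU53)))).
That clade contains 9 terminal taxa: OTU14, OTU17, OTU32, OTU4, OTU45, OTU5, OTU53, OTU60, OTU8.

9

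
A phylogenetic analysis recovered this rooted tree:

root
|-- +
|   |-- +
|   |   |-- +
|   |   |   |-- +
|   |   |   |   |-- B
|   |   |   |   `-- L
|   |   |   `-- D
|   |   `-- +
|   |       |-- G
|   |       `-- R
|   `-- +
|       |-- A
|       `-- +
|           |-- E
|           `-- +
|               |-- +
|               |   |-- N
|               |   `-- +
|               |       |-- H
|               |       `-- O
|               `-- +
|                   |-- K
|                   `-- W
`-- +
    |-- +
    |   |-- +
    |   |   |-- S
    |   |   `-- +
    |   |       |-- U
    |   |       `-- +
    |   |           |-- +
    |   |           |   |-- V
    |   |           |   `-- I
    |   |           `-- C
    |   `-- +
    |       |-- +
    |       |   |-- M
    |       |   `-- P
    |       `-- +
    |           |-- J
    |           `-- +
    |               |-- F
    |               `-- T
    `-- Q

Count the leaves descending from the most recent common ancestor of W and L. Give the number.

The MRCA of W and L is the node subtending ((((B,L),D),(G,R)),(A,(E,((N,(H,O)),(K,W))))).
That clade contains 12 terminal taxa: A, B, D, E, G, H, K, L, N, O, R, W.

12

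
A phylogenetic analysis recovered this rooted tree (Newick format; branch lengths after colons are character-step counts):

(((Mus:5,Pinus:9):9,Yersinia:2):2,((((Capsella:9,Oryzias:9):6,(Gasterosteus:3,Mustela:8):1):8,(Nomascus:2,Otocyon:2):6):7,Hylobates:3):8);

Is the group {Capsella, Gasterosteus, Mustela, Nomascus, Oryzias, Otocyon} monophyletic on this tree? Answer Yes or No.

Yes

The most recent common ancestor of these taxa subtends (((Capsella,Oryzias),(Gasterosteus,Mustela)),(Nomascus,Otocyon)).
That clade has exactly 6 tips — every listed taxon and nothing else — so the group is monophyletic.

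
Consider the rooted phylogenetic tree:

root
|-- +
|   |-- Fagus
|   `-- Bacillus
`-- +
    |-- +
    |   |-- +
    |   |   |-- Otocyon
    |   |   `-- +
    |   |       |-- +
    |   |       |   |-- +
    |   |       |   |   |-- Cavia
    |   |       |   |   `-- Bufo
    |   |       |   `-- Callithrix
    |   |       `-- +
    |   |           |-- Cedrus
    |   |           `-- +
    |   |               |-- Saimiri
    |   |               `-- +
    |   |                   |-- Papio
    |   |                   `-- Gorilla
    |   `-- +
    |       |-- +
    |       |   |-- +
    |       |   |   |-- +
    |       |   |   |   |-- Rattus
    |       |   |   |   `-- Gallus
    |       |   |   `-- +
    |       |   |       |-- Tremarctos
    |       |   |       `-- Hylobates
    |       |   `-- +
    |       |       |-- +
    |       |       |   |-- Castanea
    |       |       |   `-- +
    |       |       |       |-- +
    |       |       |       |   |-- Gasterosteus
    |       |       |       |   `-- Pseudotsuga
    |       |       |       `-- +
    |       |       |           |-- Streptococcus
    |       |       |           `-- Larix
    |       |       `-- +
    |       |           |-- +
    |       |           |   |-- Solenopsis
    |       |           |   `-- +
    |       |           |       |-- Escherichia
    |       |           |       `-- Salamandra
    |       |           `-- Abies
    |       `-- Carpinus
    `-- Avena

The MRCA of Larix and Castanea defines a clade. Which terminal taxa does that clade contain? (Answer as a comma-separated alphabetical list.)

Castanea, Gasterosteus, Larix, Pseudotsuga, Streptococcus

Tracing Larix: it sits inside (Streptococcus,Larix).
Tracing Castanea: it sits inside (Castanea,((Gasterosteus,Pseudotsuga),(Streptococcus,Larix))).
The smallest clade enclosing both is (Castanea,((Gasterosteus,Pseudotsuga),(Streptococcus,Larix))); the answer is its 5 terminal taxa in alphabetical order.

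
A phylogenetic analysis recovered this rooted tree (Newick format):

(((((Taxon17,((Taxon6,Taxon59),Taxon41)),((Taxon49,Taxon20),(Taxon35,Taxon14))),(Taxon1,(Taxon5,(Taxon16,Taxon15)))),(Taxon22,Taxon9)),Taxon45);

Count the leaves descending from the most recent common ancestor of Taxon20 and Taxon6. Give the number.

The MRCA of Taxon20 and Taxon6 is the node subtending ((Taxon17,((Taxon6,Taxon59),Taxon41)),((Taxon49,Taxon20),(Taxon35,Taxon14))).
That clade contains 8 terminal taxa: Taxon14, Taxon17, Taxon20, Taxon35, Taxon41, Taxon49, Taxon59, Taxon6.

8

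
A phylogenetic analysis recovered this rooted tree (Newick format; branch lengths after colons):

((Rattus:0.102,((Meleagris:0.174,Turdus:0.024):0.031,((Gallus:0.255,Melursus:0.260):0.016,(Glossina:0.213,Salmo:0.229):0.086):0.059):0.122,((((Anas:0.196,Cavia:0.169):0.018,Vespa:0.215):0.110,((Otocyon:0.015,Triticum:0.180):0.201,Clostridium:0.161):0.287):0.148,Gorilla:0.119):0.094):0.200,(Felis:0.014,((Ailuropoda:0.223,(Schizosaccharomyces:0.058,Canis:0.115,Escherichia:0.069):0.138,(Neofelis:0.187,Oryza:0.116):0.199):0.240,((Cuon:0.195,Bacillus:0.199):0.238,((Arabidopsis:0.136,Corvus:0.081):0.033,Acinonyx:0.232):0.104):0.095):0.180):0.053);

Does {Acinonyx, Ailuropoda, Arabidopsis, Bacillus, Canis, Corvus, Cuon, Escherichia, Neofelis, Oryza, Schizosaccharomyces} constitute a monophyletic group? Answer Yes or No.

Yes

The most recent common ancestor of these taxa subtends ((Ailuropoda,(Schizosaccharomyces,Canis,Escherichia),(Neofelis,Oryza)),((Cuon,Bacillus),((Arabidopsis,Corvus),Acinonyx))).
That clade has exactly 11 tips — every listed taxon and nothing else — so the group is monophyletic.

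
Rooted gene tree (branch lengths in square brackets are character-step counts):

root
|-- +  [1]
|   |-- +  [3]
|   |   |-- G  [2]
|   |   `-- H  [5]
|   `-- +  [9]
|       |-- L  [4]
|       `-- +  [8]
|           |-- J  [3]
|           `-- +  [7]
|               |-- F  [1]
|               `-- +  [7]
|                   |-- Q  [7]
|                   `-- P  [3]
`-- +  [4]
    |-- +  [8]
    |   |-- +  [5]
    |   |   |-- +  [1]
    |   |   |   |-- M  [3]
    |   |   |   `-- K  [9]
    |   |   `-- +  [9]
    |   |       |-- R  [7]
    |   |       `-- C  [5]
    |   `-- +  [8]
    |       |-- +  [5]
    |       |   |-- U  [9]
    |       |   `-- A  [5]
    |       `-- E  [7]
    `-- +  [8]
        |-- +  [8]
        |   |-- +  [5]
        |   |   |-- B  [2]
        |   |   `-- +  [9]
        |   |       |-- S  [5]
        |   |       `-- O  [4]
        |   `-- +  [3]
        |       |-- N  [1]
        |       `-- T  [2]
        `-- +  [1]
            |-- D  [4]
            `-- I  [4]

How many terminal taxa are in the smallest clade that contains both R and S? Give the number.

14

The MRCA of R and S is the node subtending ((((M,K),(R,C)),((U,A),E)),(((B,(S,O)),(N,T)),(D,I))).
That clade contains 14 terminal taxa: A, B, C, D, E, I, K, M, N, O, R, S, T, U.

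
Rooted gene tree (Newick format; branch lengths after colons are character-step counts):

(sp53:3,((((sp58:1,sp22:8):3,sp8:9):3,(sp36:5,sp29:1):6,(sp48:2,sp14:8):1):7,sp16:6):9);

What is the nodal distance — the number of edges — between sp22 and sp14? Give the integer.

5

The MRCA of sp22 and sp14 is the node subtending (((sp58,sp22),sp8),(sp36,sp29),(sp48,sp14)).
From sp22 up to that node: 3 branches. From sp14 up to the same node: 2 branches. Total: 3 + 2 = 5.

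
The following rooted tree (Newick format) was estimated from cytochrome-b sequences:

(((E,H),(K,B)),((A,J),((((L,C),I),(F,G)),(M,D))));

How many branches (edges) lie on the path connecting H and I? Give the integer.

8

The MRCA of H and I is the root of the tree.
From H up to that node: 3 branches. From I up to the same node: 5 branches. Total: 3 + 5 = 8.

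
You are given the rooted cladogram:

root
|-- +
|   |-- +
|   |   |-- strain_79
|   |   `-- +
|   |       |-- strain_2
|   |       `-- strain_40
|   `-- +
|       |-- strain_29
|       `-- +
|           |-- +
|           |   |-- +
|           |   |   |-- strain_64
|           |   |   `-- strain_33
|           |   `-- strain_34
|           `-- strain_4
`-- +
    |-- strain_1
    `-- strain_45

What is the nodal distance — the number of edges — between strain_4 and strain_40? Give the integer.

6

The MRCA of strain_4 and strain_40 is the node subtending ((strain_79,(strain_2,strain_40)),(strain_29,(((strain_64,strain_33),strain_34),strain_4))).
From strain_4 up to that node: 3 branches. From strain_40 up to the same node: 3 branches. Total: 3 + 3 = 6.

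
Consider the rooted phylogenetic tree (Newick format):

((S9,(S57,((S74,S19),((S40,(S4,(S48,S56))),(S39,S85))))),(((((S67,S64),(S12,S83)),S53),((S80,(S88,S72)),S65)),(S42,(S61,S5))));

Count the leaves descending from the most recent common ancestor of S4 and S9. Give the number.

The MRCA of S4 and S9 is the node subtending (S9,(S57,((S74,S19),((S40,(S4,(S48,S56))),(S39,S85))))).
That clade contains 10 terminal taxa: S19, S39, S4, S40, S48, S56, S57, S74, S85, S9.

10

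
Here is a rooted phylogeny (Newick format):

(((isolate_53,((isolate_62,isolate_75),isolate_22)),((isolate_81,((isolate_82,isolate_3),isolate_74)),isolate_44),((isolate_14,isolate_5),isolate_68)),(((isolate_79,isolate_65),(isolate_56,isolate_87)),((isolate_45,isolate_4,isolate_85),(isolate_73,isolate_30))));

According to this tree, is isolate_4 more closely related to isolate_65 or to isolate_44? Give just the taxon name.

The MRCA of isolate_4 and isolate_65 subtends (((isolate_79,isolate_65),(isolate_56,isolate_87)),((isolate_45,isolate_4,isolate_85),(isolate_73,isolate_30))) (9 taxa).
The MRCA of isolate_4 and isolate_44 is the root, subtending the entire tree (21 taxa).
The first is nested inside the second, so isolate_4 shares a more recent common ancestor with isolate_65.

isolate_65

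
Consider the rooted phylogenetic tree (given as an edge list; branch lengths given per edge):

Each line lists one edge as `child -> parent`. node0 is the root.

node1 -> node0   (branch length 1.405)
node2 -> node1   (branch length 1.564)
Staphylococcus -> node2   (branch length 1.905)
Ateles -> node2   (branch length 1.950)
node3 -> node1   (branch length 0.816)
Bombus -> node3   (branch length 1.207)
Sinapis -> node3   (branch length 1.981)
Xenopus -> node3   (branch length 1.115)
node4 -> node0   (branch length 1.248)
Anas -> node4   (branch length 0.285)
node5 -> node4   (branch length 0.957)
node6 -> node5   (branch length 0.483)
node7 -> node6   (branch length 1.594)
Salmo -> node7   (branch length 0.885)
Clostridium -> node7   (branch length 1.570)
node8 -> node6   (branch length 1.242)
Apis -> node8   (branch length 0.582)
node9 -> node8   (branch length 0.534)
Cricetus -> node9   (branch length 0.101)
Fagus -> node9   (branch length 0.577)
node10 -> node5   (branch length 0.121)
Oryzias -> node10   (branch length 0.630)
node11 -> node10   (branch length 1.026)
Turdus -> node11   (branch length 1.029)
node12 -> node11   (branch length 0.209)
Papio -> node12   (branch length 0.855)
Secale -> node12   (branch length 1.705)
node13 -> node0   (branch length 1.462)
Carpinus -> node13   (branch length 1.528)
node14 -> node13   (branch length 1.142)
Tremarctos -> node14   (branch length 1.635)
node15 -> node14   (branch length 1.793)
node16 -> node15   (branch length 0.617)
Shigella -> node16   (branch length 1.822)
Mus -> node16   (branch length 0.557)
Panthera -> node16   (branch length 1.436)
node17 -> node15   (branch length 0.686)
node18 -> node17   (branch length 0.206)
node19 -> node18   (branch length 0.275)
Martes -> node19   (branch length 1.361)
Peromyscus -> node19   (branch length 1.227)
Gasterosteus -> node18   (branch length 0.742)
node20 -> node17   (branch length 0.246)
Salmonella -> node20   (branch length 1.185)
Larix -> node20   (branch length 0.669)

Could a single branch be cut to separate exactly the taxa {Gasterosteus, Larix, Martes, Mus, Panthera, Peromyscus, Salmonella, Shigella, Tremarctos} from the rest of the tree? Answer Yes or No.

Yes

The most recent common ancestor of these taxa subtends (Tremarctos,((Shigella,Mus,Panthera),(((Martes,Peromyscus),Gasterosteus),(Salmonella,Larix)))).
That clade has exactly 9 tips — every listed taxon and nothing else — so the group is monophyletic.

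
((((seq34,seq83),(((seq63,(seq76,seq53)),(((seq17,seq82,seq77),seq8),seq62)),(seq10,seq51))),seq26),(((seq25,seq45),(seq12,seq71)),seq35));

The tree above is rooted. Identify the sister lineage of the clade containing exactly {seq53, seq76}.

The clade containing exactly {seq53, seq76} attaches to the tree at the node subtending (seq63,(seq76,seq53)).
The other lineage descending from that same node — the sister group — is the single tip seq63.

seq63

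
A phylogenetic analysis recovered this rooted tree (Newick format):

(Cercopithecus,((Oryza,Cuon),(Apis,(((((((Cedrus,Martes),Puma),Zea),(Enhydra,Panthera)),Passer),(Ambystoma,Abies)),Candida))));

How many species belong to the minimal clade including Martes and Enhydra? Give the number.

The MRCA of Martes and Enhydra is the node subtending ((((Cedrus,Martes),Puma),Zea),(Enhydra,Panthera)).
That clade contains 6 terminal taxa: Cedrus, Enhydra, Martes, Panthera, Puma, Zea.

6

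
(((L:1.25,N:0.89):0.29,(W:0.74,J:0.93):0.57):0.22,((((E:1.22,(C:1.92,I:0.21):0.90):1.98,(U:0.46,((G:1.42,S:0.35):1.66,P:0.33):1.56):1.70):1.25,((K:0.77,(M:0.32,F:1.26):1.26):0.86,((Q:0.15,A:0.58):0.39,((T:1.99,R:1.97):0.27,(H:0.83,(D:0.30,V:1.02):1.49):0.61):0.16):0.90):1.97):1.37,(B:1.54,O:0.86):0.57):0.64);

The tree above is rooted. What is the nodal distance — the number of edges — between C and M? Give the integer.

The MRCA of C and M is the node subtending (((E,(C,I)),(U,((G,S),P))),((K,(M,F)),((Q,A),((T,R),(H,(D,V)))))).
From C up to that node: 4 branches. From M up to the same node: 4 branches. Total: 4 + 4 = 8.

8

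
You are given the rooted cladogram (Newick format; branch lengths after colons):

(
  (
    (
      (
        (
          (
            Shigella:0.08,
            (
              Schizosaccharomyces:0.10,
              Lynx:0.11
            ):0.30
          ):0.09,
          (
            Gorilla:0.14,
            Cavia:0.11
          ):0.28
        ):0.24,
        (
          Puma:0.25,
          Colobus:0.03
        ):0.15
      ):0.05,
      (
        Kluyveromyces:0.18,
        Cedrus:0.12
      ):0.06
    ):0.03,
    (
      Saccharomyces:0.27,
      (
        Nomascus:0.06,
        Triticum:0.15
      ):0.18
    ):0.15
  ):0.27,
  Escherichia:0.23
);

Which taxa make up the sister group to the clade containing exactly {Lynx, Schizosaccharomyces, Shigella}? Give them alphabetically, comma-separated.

Cavia, Gorilla

The clade containing exactly {Lynx, Schizosaccharomyces, Shigella} attaches to the tree at the node subtending ((Shigella,(Schizosaccharomyces,Lynx)),(Gorilla,Cavia)).
The other lineage descending from that same node — the sister group — is (Gorilla,Cavia); its 2 tips in alphabetical order are the answer.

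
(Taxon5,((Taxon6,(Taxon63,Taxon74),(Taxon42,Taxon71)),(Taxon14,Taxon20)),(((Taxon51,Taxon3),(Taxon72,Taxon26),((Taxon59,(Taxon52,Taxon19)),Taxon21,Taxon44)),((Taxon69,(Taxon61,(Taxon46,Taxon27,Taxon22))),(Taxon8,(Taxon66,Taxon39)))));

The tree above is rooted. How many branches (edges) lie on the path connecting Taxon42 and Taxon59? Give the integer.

The MRCA of Taxon42 and Taxon59 is the root of the tree.
From Taxon42 up to that node: 4 branches. From Taxon59 up to the same node: 5 branches. Total: 4 + 5 = 9.

9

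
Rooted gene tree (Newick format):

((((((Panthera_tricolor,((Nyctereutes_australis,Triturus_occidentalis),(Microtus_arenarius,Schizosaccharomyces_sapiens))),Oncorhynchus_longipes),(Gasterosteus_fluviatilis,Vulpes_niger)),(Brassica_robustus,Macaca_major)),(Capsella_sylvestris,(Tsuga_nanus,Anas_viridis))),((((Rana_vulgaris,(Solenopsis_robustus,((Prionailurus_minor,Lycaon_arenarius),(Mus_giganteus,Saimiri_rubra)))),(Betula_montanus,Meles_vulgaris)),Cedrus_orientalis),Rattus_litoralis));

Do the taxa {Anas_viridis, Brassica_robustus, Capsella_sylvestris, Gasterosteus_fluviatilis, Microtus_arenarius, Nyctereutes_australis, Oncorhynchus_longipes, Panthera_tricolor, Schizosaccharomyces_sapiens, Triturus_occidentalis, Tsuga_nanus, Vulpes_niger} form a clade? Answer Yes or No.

The MRCA of the listed taxa subtends (((((Panthera_tricolor,((Nyctereutes_australis,Triturus_occidentalis),(Microtus_arenarius,Schizosaccharomyces_sapiens))),Oncorhynchus_longipes),(Gasterosteus_fluviatilis,Vulpes_niger)),(Brassica_robustus,Macaca_major)),(Capsella_sylvestris,(Tsuga_nanus,Anas_viridis))).
That clade also contains Macaca_major, which is not in the proposed group, so the group is not monophyletic.

No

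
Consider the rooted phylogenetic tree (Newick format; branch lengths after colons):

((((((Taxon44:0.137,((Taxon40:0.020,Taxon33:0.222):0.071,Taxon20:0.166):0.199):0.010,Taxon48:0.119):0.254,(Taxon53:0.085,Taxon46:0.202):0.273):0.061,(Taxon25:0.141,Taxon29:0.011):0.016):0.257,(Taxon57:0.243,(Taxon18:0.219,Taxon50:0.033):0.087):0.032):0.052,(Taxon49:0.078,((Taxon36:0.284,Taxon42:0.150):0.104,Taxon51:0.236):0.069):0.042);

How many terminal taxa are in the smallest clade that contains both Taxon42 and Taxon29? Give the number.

The MRCA of Taxon42 and Taxon29 is the root, so the clade is the entire tree.
That clade contains 16 terminal taxa: Taxon18, Taxon20, Taxon25, Taxon29, Taxon33, Taxon36, Taxon40, Taxon42, Taxon44, Taxon46, Taxon48, Taxon49, Taxon50, Taxon51, Taxon53, Taxon57.

16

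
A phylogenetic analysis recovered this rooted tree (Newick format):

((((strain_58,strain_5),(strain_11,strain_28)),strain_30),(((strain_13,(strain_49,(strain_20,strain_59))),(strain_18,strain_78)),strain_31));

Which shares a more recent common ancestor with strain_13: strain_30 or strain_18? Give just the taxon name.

strain_18

The MRCA of strain_13 and strain_18 subtends ((strain_13,(strain_49,(strain_20,strain_59))),(strain_18,strain_78)) (6 taxa).
The MRCA of strain_13 and strain_30 is the root, subtending the entire tree (12 taxa).
The first is nested inside the second, so strain_13 shares a more recent common ancestor with strain_18.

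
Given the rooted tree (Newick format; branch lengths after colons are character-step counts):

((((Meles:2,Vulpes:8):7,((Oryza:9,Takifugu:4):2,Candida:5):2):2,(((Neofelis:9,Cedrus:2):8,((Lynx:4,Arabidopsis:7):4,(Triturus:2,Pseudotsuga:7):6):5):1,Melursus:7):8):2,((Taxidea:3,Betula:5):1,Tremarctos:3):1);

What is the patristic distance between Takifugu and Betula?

19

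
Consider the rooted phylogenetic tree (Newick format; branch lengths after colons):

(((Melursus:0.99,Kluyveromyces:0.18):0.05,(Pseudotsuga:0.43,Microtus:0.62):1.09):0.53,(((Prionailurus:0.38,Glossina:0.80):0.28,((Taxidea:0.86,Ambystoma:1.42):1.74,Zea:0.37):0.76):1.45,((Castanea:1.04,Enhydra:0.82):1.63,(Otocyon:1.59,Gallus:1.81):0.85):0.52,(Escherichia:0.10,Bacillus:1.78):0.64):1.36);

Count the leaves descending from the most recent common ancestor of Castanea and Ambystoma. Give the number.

11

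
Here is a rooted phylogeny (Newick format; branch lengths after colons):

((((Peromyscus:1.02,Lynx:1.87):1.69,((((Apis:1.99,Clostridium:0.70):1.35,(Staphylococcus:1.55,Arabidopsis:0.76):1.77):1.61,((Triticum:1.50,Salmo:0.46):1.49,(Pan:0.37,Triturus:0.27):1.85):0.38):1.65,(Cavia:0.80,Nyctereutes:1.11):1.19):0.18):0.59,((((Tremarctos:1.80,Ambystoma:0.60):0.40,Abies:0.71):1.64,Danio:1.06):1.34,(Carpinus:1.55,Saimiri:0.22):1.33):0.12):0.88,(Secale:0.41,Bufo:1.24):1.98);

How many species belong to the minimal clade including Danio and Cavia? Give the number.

18

The MRCA of Danio and Cavia is the node subtending (((Peromyscus,Lynx),((((Apis,Clostridium),(Staphylococcus,Arabidopsis)),((Triticum,Salmo),(Pan,Triturus))),(Cavia,Nyctereutes))),((((Tremarctos,Ambystoma),Abies),Danio),(Carpinus,Saimiri))).
That clade contains 18 terminal taxa: Abies, Ambystoma, Apis, Arabidopsis, Carpinus, Cavia, Clostridium, Danio, Lynx, Nyctereutes, Pan, Peromyscus, Saimiri, Salmo, Staphylococcus, Tremarctos, Triticum, Triturus.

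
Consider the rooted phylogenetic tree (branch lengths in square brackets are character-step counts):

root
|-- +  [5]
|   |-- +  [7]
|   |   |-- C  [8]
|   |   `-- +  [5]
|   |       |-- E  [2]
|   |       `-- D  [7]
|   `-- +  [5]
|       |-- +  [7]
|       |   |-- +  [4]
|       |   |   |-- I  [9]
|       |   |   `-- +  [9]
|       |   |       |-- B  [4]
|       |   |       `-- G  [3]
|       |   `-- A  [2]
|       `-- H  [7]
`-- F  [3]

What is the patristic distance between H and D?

The path runs H → … → MRCA → … → D; the MRCA is the node subtending ((C,(E,D)),(((I,(B,G)),A),H)).
Branch lengths along that path: 7 + 5 + 7 + 5 + 7 = 31.

31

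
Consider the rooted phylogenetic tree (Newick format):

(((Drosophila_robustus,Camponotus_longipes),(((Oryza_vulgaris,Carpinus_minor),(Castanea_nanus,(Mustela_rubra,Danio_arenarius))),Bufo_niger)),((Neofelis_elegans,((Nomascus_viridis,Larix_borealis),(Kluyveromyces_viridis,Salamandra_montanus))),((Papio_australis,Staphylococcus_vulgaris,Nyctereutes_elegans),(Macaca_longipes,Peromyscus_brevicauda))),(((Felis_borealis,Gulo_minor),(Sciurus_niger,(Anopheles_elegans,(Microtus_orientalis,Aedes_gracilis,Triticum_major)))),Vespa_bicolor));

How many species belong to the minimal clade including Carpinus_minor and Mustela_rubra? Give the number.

5

The MRCA of Carpinus_minor and Mustela_rubra is the node subtending ((Oryza_vulgaris,Carpinus_minor),(Castanea_nanus,(Mustela_rubra,Danio_arenarius))).
That clade contains 5 terminal taxa: Carpinus_minor, Castanea_nanus, Danio_arenarius, Mustela_rubra, Oryza_vulgaris.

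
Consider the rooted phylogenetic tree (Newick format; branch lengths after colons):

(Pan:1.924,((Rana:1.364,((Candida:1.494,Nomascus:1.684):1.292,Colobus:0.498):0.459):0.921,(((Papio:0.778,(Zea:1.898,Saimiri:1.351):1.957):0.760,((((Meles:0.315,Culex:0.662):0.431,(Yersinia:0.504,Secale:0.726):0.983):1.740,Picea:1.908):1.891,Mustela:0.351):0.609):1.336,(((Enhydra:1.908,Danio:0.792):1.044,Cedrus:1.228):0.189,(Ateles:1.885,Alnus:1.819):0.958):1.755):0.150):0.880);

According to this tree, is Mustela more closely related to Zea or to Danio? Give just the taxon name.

The MRCA of Mustela and Zea subtends ((Papio,(Zea,Saimiri)),((((Meles,Culex),(Yersinia,Secale)),Picea),Mustela)) (9 taxa).
The MRCA of Mustela and Danio subtends (((Papio,(Zea,Saimiri)),((((Meles,Culex),(Yersinia,Secale)),Picea),Mustela)),(((Enhydra,Danio),Cedrus),(Ateles,Alnus))) (14 taxa).
The first is nested inside the second, so Mustela shares a more recent common ancestor with Zea.

Zea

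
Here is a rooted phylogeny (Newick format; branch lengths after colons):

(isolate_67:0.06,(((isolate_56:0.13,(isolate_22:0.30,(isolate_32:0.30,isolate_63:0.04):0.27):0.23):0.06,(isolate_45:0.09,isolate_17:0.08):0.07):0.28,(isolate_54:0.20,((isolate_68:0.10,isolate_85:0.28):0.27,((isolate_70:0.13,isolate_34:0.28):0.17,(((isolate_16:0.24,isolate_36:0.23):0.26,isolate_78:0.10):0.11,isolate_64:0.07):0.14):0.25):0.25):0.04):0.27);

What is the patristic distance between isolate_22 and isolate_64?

The path runs isolate_22 → … → MRCA → … → isolate_64; the MRCA is the node subtending (((isolate_56,(isolate_22,(isolate_32,isolate_63))),(isolate_45,isolate_17)),(isolate_54,((isolate_68,isolate_85),((isolate_70,isolate_34),(((isolate_16,isolate_36),isolate_78),isolate_64))))).
Branch lengths along that path: 0.30 + 0.23 + 0.06 + 0.28 + 0.04 + 0.25 + 0.25 + 0.14 + 0.07 = 1.62.

1.62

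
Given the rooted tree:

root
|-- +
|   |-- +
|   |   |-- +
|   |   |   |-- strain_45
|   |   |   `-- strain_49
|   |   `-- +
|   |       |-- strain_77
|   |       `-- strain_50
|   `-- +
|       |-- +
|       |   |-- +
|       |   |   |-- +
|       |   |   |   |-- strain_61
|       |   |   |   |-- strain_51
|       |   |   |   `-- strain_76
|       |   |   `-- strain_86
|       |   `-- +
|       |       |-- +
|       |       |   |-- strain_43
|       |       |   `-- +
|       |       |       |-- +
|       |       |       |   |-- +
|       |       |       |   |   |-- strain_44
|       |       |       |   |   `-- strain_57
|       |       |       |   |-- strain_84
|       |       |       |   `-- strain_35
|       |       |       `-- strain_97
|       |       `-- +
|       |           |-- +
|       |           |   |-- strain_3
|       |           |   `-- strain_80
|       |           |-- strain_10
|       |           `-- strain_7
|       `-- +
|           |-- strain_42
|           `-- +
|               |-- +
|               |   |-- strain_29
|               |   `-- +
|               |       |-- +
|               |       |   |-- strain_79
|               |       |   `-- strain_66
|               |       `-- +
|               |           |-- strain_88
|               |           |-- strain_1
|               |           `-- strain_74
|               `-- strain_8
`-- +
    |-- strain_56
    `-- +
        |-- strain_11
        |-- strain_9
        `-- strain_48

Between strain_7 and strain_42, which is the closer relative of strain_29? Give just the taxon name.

The MRCA of strain_29 and strain_42 subtends (strain_42,((strain_29,((strain_79,strain_66),(strain_88,strain_1,strain_74))),strain_8)) (8 taxa).
The MRCA of strain_29 and strain_7 subtends ((((strain_61,strain_51,strain_76),strain_86),((strain_43,(((strain_44,strain_57),strain_84,strain_35),strain_97)),((strain_3,strain_80),strain_10,strain_7))),(strain_42,((strain_29,((strain_79,strain_66),(strain_88,strain_1,strain_74))),strain_8))) (22 taxa).
The first is nested inside the second, so strain_29 shares a more recent common ancestor with strain_42.

strain_42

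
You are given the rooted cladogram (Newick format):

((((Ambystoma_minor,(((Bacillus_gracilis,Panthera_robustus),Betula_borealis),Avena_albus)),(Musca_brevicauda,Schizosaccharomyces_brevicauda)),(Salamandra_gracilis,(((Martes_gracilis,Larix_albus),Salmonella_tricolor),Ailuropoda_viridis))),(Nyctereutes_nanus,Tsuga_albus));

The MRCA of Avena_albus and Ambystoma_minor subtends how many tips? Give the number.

5

The MRCA of Avena_albus and Ambystoma_minor is the node subtending (Ambystoma_minor,(((Bacillus_gracilis,Panthera_robustus),Betula_borealis),Avena_albus)).
That clade contains 5 terminal taxa: Ambystoma_minor, Avena_albus, Bacillus_gracilis, Betula_borealis, Panthera_robustus.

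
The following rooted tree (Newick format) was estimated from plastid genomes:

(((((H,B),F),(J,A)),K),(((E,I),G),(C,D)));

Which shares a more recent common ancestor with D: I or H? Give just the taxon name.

I

The MRCA of D and I subtends (((E,I),G),(C,D)) (5 taxa).
The MRCA of D and H is the root, subtending the entire tree (11 taxa).
The first is nested inside the second, so D shares a more recent common ancestor with I.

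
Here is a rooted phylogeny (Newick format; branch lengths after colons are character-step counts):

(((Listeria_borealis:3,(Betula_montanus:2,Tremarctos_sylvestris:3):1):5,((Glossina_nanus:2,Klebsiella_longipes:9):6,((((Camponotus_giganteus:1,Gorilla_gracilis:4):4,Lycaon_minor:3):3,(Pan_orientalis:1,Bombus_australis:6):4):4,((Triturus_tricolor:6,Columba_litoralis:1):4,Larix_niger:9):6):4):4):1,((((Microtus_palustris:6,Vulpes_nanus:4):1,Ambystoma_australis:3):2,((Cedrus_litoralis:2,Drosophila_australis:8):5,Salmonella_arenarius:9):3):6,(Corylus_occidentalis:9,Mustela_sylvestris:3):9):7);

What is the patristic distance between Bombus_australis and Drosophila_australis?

52

The path runs Bombus_australis → … → MRCA → … → Drosophila_australis; the MRCA is the root of the tree.
Branch lengths along that path: 6 + 4 + 4 + 4 + 4 + 1 + 7 + 6 + 3 + 5 + 8 = 52.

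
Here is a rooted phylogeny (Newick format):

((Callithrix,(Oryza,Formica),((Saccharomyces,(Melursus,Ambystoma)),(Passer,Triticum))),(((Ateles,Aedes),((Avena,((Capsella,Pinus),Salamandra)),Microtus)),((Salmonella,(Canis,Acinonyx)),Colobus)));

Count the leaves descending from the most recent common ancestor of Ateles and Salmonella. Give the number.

11

The MRCA of Ateles and Salmonella is the node subtending (((Ateles,Aedes),((Avena,((Capsella,Pinus),Salamandra)),Microtus)),((Salmonella,(Canis,Acinonyx)),Colobus)).
That clade contains 11 terminal taxa: Acinonyx, Aedes, Ateles, Avena, Canis, Capsella, Colobus, Microtus, Pinus, Salamandra, Salmonella.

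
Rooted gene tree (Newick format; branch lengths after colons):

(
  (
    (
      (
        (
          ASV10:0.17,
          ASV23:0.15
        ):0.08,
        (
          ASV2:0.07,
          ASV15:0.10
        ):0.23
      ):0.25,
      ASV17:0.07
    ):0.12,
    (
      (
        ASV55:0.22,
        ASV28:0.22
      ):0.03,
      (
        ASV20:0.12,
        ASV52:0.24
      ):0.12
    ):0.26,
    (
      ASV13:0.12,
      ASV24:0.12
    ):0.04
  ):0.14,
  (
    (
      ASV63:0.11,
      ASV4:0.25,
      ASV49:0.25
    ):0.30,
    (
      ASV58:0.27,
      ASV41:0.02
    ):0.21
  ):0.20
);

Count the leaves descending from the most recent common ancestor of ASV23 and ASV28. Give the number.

11

The MRCA of ASV23 and ASV28 is the node subtending ((((ASV10,ASV23),(ASV2,ASV15)),ASV17),((ASV55,ASV28),(ASV20,ASV52)),(ASV13,ASV24)).
That clade contains 11 terminal taxa: ASV10, ASV13, ASV15, ASV17, ASV2, ASV20, ASV23, ASV24, ASV28, ASV52, ASV55.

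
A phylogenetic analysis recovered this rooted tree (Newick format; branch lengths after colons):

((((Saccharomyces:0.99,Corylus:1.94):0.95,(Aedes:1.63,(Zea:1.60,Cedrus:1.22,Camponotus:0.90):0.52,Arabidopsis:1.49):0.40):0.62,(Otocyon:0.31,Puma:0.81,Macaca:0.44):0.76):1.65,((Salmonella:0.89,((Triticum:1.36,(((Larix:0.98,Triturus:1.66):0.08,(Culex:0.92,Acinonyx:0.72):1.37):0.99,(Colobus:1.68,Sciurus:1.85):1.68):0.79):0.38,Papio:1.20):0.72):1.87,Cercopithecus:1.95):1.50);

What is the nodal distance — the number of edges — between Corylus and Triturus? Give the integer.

The MRCA of Corylus and Triturus is the root of the tree.
From Corylus up to that node: 4 branches. From Triturus up to the same node: 8 branches. Total: 4 + 8 = 12.

12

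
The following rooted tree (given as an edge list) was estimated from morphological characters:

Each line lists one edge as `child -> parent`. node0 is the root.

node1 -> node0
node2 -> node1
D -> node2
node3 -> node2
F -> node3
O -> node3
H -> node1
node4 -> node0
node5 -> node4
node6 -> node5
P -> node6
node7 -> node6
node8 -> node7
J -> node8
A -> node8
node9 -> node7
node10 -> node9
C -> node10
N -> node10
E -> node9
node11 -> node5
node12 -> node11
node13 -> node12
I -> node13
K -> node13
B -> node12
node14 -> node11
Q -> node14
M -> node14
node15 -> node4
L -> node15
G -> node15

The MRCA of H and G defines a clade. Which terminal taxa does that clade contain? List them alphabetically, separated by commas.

A, B, C, D, E, F, G, H, I, J, K, L, M, N, O, P, Q

Tracing H: it sits inside ((D,(F,O)),H).
Tracing G: it sits inside (L,G).
The smallest clade enclosing both is the whole tree (their MRCA is the root), so the answer is all 17 tips in alphabetical order.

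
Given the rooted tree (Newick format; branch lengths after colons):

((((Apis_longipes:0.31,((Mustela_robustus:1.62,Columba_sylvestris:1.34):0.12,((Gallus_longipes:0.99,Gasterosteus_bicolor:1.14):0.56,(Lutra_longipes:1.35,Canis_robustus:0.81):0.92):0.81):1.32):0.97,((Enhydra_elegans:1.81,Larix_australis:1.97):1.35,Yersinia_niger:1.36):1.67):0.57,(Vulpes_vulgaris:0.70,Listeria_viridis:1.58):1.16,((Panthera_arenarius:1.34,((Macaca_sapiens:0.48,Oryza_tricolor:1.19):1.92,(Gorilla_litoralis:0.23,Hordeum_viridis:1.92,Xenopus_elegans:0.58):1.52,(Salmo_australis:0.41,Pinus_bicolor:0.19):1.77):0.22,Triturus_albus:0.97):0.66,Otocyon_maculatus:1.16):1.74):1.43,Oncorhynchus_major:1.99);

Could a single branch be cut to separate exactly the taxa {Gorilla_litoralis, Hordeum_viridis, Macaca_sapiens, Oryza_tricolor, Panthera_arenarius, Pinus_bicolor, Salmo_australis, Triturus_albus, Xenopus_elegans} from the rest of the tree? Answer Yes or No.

Yes

The most recent common ancestor of these taxa subtends (Panthera_arenarius,((Macaca_sapiens,Oryza_tricolor),(Gorilla_litoralis,Hordeum_viridis,Xenopus_elegans),(Salmo_australis,Pinus_bicolor)),Triturus_albus).
That clade has exactly 9 tips — every listed taxon and nothing else — so the group is monophyletic.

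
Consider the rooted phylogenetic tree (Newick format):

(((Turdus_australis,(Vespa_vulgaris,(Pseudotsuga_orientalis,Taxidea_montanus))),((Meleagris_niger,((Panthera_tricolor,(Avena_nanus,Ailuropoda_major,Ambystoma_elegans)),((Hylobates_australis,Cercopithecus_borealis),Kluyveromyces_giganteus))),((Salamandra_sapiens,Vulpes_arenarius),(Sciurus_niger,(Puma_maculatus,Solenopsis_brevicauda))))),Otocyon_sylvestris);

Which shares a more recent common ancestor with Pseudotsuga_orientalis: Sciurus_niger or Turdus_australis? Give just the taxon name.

The MRCA of Pseudotsuga_orientalis and Turdus_australis subtends (Turdus_australis,(Vespa_vulgaris,(Pseudotsuga_orientalis,Taxidea_montanus))) (4 taxa).
The MRCA of Pseudotsuga_orientalis and Sciurus_niger subtends ((Turdus_australis,(Vespa_vulgaris,(Pseudotsuga_orientalis,Taxidea_montanus))),((Meleagris_niger,((Panthera_tricolor,(Avena_nanus,Ailuropoda_major,Ambystoma_elegans)),((Hylobates_australis,Cercopithecus_borealis),Kluyveromyces_giganteus))),((Salamandra_sapiens,Vulpes_arenarius),(Sciurus_niger,(Puma_maculatus,Solenopsis_brevicauda))))) (17 taxa).
The first is nested inside the second, so Pseudotsuga_orientalis shares a more recent common ancestor with Turdus_australis.

Turdus_australis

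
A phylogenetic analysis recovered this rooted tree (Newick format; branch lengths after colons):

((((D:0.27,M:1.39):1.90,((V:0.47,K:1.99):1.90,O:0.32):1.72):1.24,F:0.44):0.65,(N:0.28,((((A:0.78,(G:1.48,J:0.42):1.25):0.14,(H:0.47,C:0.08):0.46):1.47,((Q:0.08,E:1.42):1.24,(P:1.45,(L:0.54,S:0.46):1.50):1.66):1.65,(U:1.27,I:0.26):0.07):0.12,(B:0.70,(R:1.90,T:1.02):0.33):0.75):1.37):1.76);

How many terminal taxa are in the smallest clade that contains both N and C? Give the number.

16

The MRCA of N and C is the node subtending (N,((((A,(G,J)),(H,C)),((Q,E),(P,(L,S))),(U,I)),(B,(R,T)))).
That clade contains 16 terminal taxa: A, B, C, E, G, H, I, J, L, N, P, Q, R, S, T, U.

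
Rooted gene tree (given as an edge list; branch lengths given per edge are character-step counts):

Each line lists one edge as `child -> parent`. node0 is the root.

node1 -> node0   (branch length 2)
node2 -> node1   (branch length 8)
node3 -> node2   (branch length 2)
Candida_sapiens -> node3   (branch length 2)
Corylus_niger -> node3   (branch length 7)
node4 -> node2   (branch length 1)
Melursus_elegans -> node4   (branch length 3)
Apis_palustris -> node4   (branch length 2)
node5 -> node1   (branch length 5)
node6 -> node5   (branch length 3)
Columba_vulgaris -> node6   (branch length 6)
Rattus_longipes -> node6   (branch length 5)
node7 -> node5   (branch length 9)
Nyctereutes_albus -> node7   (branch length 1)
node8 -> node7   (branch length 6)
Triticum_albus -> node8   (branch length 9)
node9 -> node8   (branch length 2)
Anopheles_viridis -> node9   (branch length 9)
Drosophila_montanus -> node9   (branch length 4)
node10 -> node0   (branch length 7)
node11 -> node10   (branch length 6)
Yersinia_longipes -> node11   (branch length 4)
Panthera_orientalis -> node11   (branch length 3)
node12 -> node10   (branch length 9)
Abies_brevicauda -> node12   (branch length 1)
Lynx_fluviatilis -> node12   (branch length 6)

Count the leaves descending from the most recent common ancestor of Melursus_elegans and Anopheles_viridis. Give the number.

10

The MRCA of Melursus_elegans and Anopheles_viridis is the node subtending (((Candida_sapiens,Corylus_niger),(Melursus_elegans,Apis_palustris)),((Columba_vulgaris,Rattus_longipes),(Nyctereutes_albus,(Triticum_albus,(Anopheles_viridis,Drosophila_montanus))))).
That clade contains 10 terminal taxa: Anopheles_viridis, Apis_palustris, Candida_sapiens, Columba_vulgaris, Corylus_niger, Drosophila_montanus, Melursus_elegans, Nyctereutes_albus, Rattus_longipes, Triticum_albus.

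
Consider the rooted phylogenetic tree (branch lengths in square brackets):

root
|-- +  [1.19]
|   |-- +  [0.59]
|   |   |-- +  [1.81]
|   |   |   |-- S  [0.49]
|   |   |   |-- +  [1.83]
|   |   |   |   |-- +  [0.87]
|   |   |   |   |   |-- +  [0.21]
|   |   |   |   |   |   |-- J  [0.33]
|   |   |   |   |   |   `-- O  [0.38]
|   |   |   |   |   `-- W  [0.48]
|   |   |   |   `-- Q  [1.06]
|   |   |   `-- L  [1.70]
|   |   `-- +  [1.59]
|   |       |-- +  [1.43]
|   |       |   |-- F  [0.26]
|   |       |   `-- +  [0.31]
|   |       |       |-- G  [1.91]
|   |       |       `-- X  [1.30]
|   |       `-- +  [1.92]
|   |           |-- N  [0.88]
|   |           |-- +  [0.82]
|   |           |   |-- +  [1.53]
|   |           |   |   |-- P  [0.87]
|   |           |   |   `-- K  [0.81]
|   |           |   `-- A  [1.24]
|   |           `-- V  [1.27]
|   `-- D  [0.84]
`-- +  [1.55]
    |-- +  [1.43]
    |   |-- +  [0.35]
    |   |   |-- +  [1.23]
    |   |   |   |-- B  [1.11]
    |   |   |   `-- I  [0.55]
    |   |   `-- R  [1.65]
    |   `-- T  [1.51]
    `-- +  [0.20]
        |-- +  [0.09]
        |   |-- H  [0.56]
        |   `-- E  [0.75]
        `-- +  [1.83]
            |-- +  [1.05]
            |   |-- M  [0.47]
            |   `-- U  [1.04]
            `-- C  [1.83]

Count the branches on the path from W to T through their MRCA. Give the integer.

The MRCA of W and T is the root of the tree.
From W up to that node: 6 branches. From T up to the same node: 3 branches. Total: 6 + 3 = 9.

9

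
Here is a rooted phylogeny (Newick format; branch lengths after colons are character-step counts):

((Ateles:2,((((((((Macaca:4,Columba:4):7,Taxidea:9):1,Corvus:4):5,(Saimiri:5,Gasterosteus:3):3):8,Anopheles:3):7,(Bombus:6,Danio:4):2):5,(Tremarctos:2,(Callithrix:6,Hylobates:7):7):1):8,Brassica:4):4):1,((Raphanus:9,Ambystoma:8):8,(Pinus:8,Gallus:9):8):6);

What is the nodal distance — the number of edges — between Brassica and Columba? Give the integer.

9

The MRCA of Brassica and Columba is the node subtending ((((((((Macaca,Columba),Taxidea),Corvus),(Saimiri,Gasterosteus)),Anopheles),(Bombus,Danio)),(Tremarctos,(Callithrix,Hylobates))),Brassica).
From Brassica up to that node: 1 branch. From Columba up to the same node: 8 branches. Total: 1 + 8 = 9.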